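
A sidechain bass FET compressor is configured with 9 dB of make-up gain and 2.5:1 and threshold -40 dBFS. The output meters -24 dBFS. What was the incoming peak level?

-22.5 dBFS

Stripping the +9 dB make-up gives -33 dBFS at the gain stage.
The compressed level sits -33 − (-40) = 7 dB over threshold.
Undo the ratio: input overshoot = 7 × 2.5 = 17.5 dB, giving input = -22.5 dBFS.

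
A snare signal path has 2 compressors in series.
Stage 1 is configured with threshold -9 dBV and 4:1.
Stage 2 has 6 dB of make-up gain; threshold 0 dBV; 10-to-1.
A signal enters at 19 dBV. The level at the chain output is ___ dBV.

Stage 1: 28 dB above -9 dBV, reduced 4:1 to 7 dB above → -2 dBV.
Stage 2: -2 dBV is at or below the 0 dBV threshold — no compression; make-up brings it to 4 dBV.

4 dBV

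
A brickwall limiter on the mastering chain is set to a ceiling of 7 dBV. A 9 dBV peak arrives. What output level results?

7 dBV

The limiter clamps the peak to its 7 dBV ceiling.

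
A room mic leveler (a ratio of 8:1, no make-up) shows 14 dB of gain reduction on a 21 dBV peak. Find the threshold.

Input is 16 dB above T (since output overshoot × R = input overshoot: (7 − T)·8 = 21 − T gives T = 5 dBV).
Check: 5 + (21 − 5)/8 = 5 + 2 = 7 dBV. ✓

5 dBV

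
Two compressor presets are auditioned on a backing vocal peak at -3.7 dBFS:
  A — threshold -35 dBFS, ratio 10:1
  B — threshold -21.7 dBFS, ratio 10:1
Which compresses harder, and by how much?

A: GR = 31.3 − 31.3/10 = 28.17 dB.
B: GR = 18 − 18/10 = 16.2 dB.
A reduces 11.97 dB more.

A, by 11.97 dB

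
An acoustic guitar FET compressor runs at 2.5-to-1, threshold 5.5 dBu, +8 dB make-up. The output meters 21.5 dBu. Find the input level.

Before make-up, the level was 21.5 − 8 = 13.5 dBu.
That's 8 dB above the 5.5 dBu threshold.
Before 2.5:1 compression the overshoot was 8 × 2.5 = 20 dB, so input = 5.5 + 20 = 25.5 dBu.

25.5 dBu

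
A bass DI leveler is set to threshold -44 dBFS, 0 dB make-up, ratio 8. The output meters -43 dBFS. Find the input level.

-36 dBFS

That's 1 dB above the -44 dBFS threshold.
Before 8:1 compression the overshoot was 1 × 8 = 8 dB, so input = -44 + 8 = -36 dBFS.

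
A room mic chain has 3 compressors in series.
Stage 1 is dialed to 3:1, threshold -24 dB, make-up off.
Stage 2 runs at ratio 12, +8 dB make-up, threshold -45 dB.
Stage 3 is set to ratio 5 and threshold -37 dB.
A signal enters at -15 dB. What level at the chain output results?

Stage 1: overshoot 9 dB → 9/3 = 3 dB → -21 dB.
Stage 2: overshoot 24 dB → 24/12 = 2 dB → -43 dB; +8 dB make-up → -35 dB.
Stage 3: overshoot 2 dB → 2/5 = 0.4 dB → -36.6 dB.

-36.6 dB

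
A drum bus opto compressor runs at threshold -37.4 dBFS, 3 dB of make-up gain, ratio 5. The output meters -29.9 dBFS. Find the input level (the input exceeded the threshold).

-14.9 dBFS

Stripping the +3 dB make-up gives -32.9 dBFS at the gain stage.
Post-compression overshoot = -32.9 − (-37.4) = 4.5 dB.
Before 5:1 compression the overshoot was 4.5 × 5 = 22.5 dB, so input = -37.4 + 22.5 = -14.9 dBFS.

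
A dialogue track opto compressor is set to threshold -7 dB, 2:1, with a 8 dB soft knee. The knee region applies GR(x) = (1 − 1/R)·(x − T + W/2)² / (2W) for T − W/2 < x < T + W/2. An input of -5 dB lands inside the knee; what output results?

-6.125 dB

x − T + W/2 = -5 − (-7) + 4 = 6.
GR = (1 − 1/2) × 6² / 16 = 0.5 × 36 / 16 = 1.125 dB.
Output = -5 − 1.125 = -6.125 dB.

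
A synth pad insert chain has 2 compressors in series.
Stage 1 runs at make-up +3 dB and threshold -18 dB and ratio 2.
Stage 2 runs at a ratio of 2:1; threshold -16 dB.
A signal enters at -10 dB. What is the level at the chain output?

-13.5 dB

Stage 1: -10 dB is 8 dB over -18 dB; at 2:1 that becomes 4 dB over, giving -14 dB; +3 dB make-up → -11 dB.
Stage 2: overshoot 5 dB → 5/2 = 2.5 dB → -13.5 dB.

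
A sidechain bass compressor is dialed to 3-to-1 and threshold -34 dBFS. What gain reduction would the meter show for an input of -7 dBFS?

18 dB

The signal is 27 dB above threshold.
At 3:1, output sits 27/3 = 9 dB above threshold.
GR = overshoot in − overshoot out = 27 − 9 = 18 dB.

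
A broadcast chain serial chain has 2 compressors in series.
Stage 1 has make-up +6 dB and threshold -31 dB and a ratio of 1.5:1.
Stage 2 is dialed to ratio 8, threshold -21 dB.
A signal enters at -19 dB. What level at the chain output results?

Stage 1: -19 dB is 12 dB over -31 dB; at 1.5:1 that becomes 8 dB over, giving -23 dB; +6 dB make-up → -17 dB.
Stage 2: -17 dB is 4 dB over -21 dB; at 8:1 that becomes 0.5 dB over, giving -20.5 dB.

-20.5 dB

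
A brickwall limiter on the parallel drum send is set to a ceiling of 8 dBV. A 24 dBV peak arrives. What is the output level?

The limiter clamps the peak to its 8 dBV ceiling.

8 dBV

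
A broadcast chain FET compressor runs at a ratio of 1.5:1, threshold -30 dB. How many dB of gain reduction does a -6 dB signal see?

8 dB

The signal is 24 dB above threshold.
A 1.5:1 ratio leaves 16 dB of that excess.
GR = overshoot in − overshoot out = 24 − 16 = 8 dB.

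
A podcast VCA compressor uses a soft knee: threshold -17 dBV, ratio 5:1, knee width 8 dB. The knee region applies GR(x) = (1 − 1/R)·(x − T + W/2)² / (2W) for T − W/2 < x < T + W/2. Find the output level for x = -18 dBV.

x − T + W/2 = -18 − (-17) + 4 = 3.
GR = (1 − 1/5) × 3² / 16 = 0.8 × 9 / 16 = 0.45 dB.
Output = -18 − 0.45 = -18.45 dBV.

-18.45 dBV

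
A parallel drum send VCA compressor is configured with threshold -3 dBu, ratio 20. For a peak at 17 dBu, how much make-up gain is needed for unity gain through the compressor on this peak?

The peak compresses to -3 + 20/20 = -2 dBu.
To reach 17 dBu requires 17 − (-2) = 19 dB of make-up.

19 dB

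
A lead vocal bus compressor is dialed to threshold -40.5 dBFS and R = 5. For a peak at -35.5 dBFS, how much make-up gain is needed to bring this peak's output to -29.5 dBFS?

10 dB

The peak compresses to -40.5 + 5/5 = -39.5 dBFS.
To reach -29.5 dBFS requires -29.5 − (-39.5) = 10 dB of make-up.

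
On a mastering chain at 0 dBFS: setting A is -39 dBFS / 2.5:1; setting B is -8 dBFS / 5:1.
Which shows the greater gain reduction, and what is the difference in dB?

A, by 17 dB

A: overshoot 39 dB → output overshoot 15.6 dB → GR 23.4 dB.
B: overshoot 8 dB → output overshoot 1.6 dB → GR 6.4 dB.
A applies 17 dB more gain reduction.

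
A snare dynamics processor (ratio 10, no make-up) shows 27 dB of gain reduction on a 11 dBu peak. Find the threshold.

Input is 30 dB above T (since output overshoot × R = input overshoot: (-16 − T)·10 = 11 − T gives T = -19 dBu).
Check: -19 + (11 − (-19))/10 = -19 + 3 = -16 dBu. ✓

-19 dBu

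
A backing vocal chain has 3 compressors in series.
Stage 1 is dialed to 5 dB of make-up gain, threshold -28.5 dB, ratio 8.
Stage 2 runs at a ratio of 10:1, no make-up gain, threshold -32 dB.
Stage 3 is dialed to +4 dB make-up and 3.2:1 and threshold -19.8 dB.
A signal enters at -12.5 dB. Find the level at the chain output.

-26.95 dB

Stage 1: -12.5 dB is 16 dB over -28.5 dB; at 8:1 that becomes 2 dB over, giving -26.5 dB; +5 dB make-up → -21.5 dB.
Stage 2: 10.5 dB above -32 dB, reduced 10:1 to 1.05 dB above → -30.95 dB.
Stage 3: -30.95 dB ≤ -19.8 dB, so stage 3 doesn't engage; make-up brings it to -26.95 dB.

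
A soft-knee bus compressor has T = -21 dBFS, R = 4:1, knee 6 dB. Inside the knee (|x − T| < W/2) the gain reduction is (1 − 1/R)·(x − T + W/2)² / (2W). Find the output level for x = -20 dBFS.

x − T + W/2 = -20 − (-21) + 3 = 4.
GR = (1 − 1/4) × 4² / 12 = 0.75 × 16 / 12 = 1 dB.
Output = -20 − 1 = -21 dBFS.

-21 dBFS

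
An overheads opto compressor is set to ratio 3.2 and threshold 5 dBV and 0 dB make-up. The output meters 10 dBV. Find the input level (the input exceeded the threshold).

Post-compression overshoot = 10 − 5 = 5 dB.
Undo the ratio: input overshoot = 5 × 3.2 = 16 dB, giving input = 21 dBV.

21 dBV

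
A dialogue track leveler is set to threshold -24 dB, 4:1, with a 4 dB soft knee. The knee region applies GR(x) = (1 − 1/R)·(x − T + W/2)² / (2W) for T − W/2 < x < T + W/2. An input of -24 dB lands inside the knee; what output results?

x − T + W/2 = -24 − (-24) + 2 = 2.
GR = (1 − 1/4) × 2² / 8 = 0.75 × 4 / 8 = 0.375 dB.
Output = -24 − 0.375 = -24.375 dB.

-24.375 dB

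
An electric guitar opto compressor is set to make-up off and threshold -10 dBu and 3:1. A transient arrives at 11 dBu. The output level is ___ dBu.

-3 dBu

Overshoot: 11 − (-10) = 21 dB.
3:1 compression reduces that to 21/3 = 7 dB over.
So the level is -10 + 7 = -3 dBu.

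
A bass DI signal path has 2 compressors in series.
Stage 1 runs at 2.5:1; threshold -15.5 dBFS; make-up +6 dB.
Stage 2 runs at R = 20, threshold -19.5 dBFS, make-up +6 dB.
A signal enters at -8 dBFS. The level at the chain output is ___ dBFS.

Stage 1: 7.5 dB above -15.5 dBFS, reduced 2.5:1 to 3 dB above → -12.5 dBFS; +6 dB make-up → -6.5 dBFS.
Stage 2: 13 dB above -19.5 dBFS, reduced 20:1 to 0.65 dB above → -18.85 dBFS; +6 dB make-up → -12.85 dBFS.

-12.85 dBFS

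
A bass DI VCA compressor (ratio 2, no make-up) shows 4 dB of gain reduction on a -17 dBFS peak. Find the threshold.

Input is 8 dB above T (since output overshoot × R = input overshoot: (-21 − T)·2 = -17 − T gives T = -25 dBFS).
Check: -25 + (-17 − (-25))/2 = -25 + 4 = -21 dBFS. ✓

-25 dBFS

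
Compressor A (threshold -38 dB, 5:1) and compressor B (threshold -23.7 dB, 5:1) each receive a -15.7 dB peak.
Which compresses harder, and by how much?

A: 22.3 dB over, compressed to 4.46 dB over, so 17.84 dB of GR.
B: 8 dB over, compressed to 1.6 dB over, so 6.4 dB of GR.
A reduces 11.44 dB more.

A, by 11.44 dB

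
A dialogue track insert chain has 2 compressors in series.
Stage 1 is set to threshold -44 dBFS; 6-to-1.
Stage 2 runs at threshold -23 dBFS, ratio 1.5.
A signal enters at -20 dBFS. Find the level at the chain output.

-40 dBFS

Stage 1: 24 dB above -44 dBFS, reduced 6:1 to 4 dB above → -40 dBFS.
Stage 2: below threshold (-40 ≤ -23); passes unchanged; output -40 dBFS.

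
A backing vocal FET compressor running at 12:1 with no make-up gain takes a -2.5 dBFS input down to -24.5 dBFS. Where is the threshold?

-26.5 dBFS

Gain reduction = -2.5 − (-24.5) = 22 dB; output overshoot = GR / (R − 1) = 22 / 11 = 2 dB.
Threshold = output − output overshoot = -24.5 − 2 = -26.5 dBFS.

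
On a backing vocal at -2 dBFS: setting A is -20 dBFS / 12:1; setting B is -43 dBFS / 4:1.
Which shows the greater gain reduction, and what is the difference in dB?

A: overshoot 18 dB → output overshoot 1.5 dB → GR 16.5 dB.
B: overshoot 41 dB → output overshoot 10.25 dB → GR 30.75 dB.
B applies 14.25 dB more gain reduction.

B, by 14.25 dB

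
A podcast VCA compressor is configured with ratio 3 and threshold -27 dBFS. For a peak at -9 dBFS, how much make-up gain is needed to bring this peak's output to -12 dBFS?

9 dB

Overshoot 18 dB → 18/3 = 6 dB after compression, so the compressed level is -27 + 6 = -21 dBFS.
Make-up = target − compressed = -12 − (-21) = 9 dB.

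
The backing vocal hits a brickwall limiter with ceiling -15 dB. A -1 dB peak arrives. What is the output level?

At ∞:1, everything above -15 dB is held at the ceiling.

-15 dB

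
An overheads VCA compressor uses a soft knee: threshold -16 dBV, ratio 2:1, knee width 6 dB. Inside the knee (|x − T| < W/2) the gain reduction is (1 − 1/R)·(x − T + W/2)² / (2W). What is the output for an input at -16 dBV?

-16.375 dBV

x − T + W/2 = -16 − (-16) + 3 = 3.
GR = (1 − 1/2) × 3² / 12 = 0.5 × 9 / 12 = 0.375 dB.
Output = -16 − 0.375 = -16.375 dBV.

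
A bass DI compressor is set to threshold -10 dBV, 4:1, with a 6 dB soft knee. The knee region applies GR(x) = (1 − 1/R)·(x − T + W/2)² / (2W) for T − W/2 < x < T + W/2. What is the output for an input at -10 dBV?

x − T + W/2 = -10 − (-10) + 3 = 3.
GR = (1 − 1/4) × 3² / 12 = 0.75 × 9 / 12 = 0.5625 dB.
Output = -10 − 0.5625 = -10.5625 dBV.

-10.5625 dBV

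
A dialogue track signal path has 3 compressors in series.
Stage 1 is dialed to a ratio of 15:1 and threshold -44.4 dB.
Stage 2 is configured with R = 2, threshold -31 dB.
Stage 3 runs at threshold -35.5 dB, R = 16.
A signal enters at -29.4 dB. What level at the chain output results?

Stage 1: 15 dB above -44.4 dB, reduced 15:1 to 1 dB above → -43.4 dB.
Stage 2: -43.4 dB is at or below the -31 dB threshold — no compression; output -43.4 dB.
Stage 3: below threshold (-43.4 ≤ -35.5); passes unchanged; output -43.4 dB.

-43.4 dB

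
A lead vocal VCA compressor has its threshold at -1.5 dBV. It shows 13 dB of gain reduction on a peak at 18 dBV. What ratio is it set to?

Input overshoot = 18 − (-1.5) = 19.5 dB.
Output overshoot = 19.5 − 13 = 6.5 dB.
Ratio = input overshoot / output overshoot = 19.5 / 6.5 = 3.

3:1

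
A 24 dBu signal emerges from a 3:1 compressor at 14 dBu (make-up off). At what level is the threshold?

Input is 15 dB above T (since output overshoot × R = input overshoot: (14 − T)·3 = 24 − T gives T = 9 dBu).
Check: 9 + (24 − 9)/3 = 9 + 5 = 14 dBu. ✓

9 dBu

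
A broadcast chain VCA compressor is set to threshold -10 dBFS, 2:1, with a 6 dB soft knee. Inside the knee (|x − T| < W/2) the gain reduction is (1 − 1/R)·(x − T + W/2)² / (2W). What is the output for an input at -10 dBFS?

x − T + W/2 = -10 − (-10) + 3 = 3.
GR = (1 − 1/2) × 3² / 12 = 0.5 × 9 / 12 = 0.375 dB.
Output = -10 − 0.375 = -10.375 dBFS.

-10.375 dBFS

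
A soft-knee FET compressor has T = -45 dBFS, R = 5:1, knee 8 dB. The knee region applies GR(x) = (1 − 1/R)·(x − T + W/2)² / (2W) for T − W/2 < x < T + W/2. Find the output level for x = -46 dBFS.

x − T + W/2 = -46 − (-45) + 4 = 3.
GR = (1 − 1/5) × 3² / 16 = 0.8 × 9 / 16 = 0.45 dB.
Output = -46 − 0.45 = -46.45 dBFS.

-46.45 dBFS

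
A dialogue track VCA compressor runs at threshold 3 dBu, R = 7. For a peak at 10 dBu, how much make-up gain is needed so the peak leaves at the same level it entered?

The peak compresses to 3 + 7/7 = 4 dBu.
To reach 10 dBu requires 10 − 4 = 6 dB of make-up.

6 dB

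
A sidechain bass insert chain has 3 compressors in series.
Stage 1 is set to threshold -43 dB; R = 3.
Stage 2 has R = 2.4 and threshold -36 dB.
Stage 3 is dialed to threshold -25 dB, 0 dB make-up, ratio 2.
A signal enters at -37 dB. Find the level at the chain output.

-41 dB

Stage 1: overshoot 6 dB → 6/3 = 2 dB → -41 dB.
Stage 2: -41 dB ≤ -36 dB, so stage 2 doesn't engage; output -41 dB.
Stage 3: below threshold (-41 ≤ -25); passes unchanged; output -41 dB.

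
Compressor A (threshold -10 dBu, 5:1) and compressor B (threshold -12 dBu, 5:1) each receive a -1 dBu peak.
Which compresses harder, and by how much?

B, by 1.6 dB

A: overshoot 9 dB → output overshoot 1.8 dB → GR 7.2 dB.
B: overshoot 11 dB → output overshoot 2.2 dB → GR 8.8 dB.
B reduces 1.6 dB more.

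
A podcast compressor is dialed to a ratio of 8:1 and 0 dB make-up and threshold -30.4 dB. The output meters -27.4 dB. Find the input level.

-6.4 dB

Post-compression overshoot = -27.4 − (-30.4) = 3 dB.
Before 8:1 compression the overshoot was 3 × 8 = 24 dB, so input = -30.4 + 24 = -6.4 dB.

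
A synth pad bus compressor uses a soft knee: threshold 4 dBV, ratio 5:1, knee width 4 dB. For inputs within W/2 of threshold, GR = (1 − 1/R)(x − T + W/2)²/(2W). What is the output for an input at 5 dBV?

x − T + W/2 = 5 − 4 + 2 = 3.
GR = (1 − 1/5) × 3² / 8 = 0.8 × 9 / 8 = 0.9 dB.
Output = 5 − 0.9 = 4.1 dBV.

4.1 dBV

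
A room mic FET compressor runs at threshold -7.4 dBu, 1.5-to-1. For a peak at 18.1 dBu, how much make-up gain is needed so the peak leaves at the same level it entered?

The peak compresses to -7.4 + 25.5/1.5 = 9.6 dBu.
To reach 18.1 dBu requires 18.1 − 9.6 = 8.5 dB of make-up.

8.5 dB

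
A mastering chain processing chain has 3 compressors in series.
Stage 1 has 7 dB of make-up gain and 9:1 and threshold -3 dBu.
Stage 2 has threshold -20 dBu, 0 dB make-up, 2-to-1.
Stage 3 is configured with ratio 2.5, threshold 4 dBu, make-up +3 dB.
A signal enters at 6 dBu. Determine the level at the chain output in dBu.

-4.5 dBu

Stage 1: 6 dBu is 9 dB over -3 dBu; at 9:1 that becomes 1 dB over, giving -2 dBu; +7 dB make-up → 5 dBu.
Stage 2: 25 dB above -20 dBu, reduced 2:1 to 12.5 dB above → -7.5 dBu.
Stage 3: -7.5 dBu ≤ 4 dBu, so stage 3 doesn't engage; make-up brings it to -4.5 dBu.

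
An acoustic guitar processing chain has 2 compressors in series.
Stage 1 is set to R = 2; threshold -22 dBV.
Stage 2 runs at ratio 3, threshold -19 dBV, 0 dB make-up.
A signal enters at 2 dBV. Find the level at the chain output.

-16 dBV

Stage 1: 24 dB above -22 dBV, reduced 2:1 to 12 dB above → -10 dBV.
Stage 2: -10 dBV is 9 dB over -19 dBV; at 3:1 that becomes 3 dB over, giving -16 dBV.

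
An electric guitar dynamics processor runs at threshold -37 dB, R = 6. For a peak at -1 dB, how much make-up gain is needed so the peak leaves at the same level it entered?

30 dB

Without make-up, output = threshold + overshoot/6 = -37 + 6 = -31 dB.
Gap to target: 30 dB.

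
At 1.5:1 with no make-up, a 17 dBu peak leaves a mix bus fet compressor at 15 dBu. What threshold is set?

Input is 6 dB above T (since output overshoot × R = input overshoot: (15 − T)·1.5 = 17 − T gives T = 11 dBu).
Check: 11 + (17 − 11)/1.5 = 11 + 4 = 15 dBu. ✓

11 dBu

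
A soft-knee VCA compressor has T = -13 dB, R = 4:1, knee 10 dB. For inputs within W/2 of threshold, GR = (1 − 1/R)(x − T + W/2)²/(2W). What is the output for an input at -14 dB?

-14.6 dB

x − T + W/2 = -14 − (-13) + 5 = 4.
GR = (1 − 1/4) × 4² / 20 = 0.75 × 16 / 20 = 0.6 dB.
Output = -14 − 0.6 = -14.6 dB.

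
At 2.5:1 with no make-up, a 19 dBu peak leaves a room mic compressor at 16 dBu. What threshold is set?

14 dBu

Let T be the threshold. Output overshoot = (input overshoot)/R, so 16 − T = (19 − T)/2.5.
2.5·(16 − T) = 19 − T → 1.5·T = 40 − 19 = 21.
T = 21/1.5 = 14 dBu.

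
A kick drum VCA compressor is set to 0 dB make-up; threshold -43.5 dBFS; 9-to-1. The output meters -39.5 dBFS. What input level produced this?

-7.5 dBFS

The compressed level sits -39.5 − (-43.5) = 4 dB over threshold.
Input overshoot = R × output overshoot = 36 dB → input = -43.5 + 36 = -7.5 dBFS.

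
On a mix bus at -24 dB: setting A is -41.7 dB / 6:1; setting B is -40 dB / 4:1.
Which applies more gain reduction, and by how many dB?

A, by 2.75 dB

A: 17.7 dB over, compressed to 2.95 dB over, so 14.75 dB of GR.
B: 16 dB over, compressed to 4 dB over, so 12 dB of GR.
A applies 2.75 dB more gain reduction.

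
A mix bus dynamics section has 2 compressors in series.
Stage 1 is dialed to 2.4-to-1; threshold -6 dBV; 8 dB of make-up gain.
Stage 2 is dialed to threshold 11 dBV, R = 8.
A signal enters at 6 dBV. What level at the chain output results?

7 dBV

Stage 1: 12 dB above -6 dBV, reduced 2.4:1 to 5 dB above → -1 dBV; +8 dB make-up → 7 dBV.
Stage 2: 7 dBV is at or below the 11 dBV threshold — no compression; output 7 dBV.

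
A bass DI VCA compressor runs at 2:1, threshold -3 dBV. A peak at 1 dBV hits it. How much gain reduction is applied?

2 dB

1 dBV exceeds the threshold by 4 dB.
A 2:1 ratio leaves 2 dB of that excess.
So the signal is attenuated by 4 − 2 = 2 dB.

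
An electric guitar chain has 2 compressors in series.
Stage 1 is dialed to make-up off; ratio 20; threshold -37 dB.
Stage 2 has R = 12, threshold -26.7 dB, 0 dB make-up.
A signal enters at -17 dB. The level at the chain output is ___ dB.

-36 dB

Stage 1: overshoot 20 dB → 20/20 = 1 dB → -36 dB.
Stage 2: below threshold (-36 ≤ -26.7); passes unchanged; output -36 dB.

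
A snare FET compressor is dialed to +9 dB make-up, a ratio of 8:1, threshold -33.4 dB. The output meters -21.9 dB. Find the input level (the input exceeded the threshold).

Stripping the +9 dB make-up gives -30.9 dB at the gain stage.
Post-compression overshoot = -30.9 − (-33.4) = 2.5 dB.
Input overshoot = R × output overshoot = 20 dB → input = -33.4 + 20 = -13.4 dB.

-13.4 dB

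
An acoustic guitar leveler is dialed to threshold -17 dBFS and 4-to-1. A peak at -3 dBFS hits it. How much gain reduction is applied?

10.5 dB

-3 dBFS exceeds the threshold by 14 dB.
After 4:1 compression the overshoot becomes 14/4 = 3.5 dB.
Gain reduction = 14 − 3.5 = 10.5 dB.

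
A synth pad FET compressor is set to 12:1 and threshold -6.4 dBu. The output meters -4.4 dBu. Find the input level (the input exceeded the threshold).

Post-compression overshoot = -4.4 − (-6.4) = 2 dB.
Input overshoot = R × output overshoot = 24 dB → input = -6.4 + 24 = 17.6 dBu.

17.6 dBu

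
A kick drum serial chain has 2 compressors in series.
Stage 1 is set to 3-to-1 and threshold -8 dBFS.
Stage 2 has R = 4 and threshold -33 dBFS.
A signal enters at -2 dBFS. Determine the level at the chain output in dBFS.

Stage 1: 6 dB above -8 dBFS, reduced 3:1 to 2 dB above → -6 dBFS.
Stage 2: -6 dBFS is 27 dB over -33 dBFS; at 4:1 that becomes 6.75 dB over, giving -26.25 dBFS.

-26.25 dBFS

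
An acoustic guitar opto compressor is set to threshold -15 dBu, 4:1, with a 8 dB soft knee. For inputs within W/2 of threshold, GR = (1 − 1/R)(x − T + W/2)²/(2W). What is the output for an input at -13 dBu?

-14.6875 dBu

x − T + W/2 = -13 − (-15) + 4 = 6.
GR = (1 − 1/4) × 6² / 16 = 0.75 × 36 / 16 = 1.6875 dB.
Output = -13 − 1.6875 = -14.6875 dBu.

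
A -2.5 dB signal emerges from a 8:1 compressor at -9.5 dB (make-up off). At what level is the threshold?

-10.5 dB

Let T be the threshold. Output overshoot = (input overshoot)/R, so -9.5 − T = (-2.5 − T)/8.
8·(-9.5 − T) = -2.5 − T → 7·T = -76 − (-2.5) = -73.5.
T = -73.5/7 = -10.5 dB.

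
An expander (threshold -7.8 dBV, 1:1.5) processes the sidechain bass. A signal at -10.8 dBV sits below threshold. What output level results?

-12.3 dBV

Undershoot = (-7.8) − (-10.8) = 3 dB.
At 1:1.5, that expands to 4.5 dB under threshold.
Output = -7.8 − 4.5 = -12.3 dBV.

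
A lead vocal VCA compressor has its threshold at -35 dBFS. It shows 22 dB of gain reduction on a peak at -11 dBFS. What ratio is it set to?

12:1

Input overshoot = -11 − (-35) = 24 dB.
Output overshoot = 24 − 22 = 2 dB.
Ratio = input overshoot / output overshoot = 24 / 2 = 12.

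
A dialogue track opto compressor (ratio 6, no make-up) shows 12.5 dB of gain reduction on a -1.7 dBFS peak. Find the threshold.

Let T be the threshold. Output overshoot = (input overshoot)/R, so -14.2 − T = (-1.7 − T)/6.
6·(-14.2 − T) = -1.7 − T → 5·T = -85.2 − (-1.7) = -83.5.
T = -83.5/5 = -16.7 dBFS.

-16.7 dBFS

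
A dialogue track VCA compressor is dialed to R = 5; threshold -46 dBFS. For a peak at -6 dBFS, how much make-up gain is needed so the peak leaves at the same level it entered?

The peak compresses to -46 + 40/5 = -38 dBFS.
To reach -6 dBFS requires -6 − (-38) = 32 dB of make-up.

32 dB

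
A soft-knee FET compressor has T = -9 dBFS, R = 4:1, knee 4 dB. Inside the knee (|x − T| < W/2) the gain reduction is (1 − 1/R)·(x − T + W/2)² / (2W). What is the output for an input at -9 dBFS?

-9.375 dBFS

x − T + W/2 = -9 − (-9) + 2 = 2.
GR = (1 − 1/4) × 2² / 8 = 0.75 × 4 / 8 = 0.375 dB.
Output = -9 − 0.375 = -9.375 dBFS.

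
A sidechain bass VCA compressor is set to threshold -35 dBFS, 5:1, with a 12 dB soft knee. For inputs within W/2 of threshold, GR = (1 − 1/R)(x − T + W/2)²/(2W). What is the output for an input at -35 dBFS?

x − T + W/2 = -35 − (-35) + 6 = 6.
GR = (1 − 1/5) × 6² / 24 = 0.8 × 36 / 24 = 1.2 dB.
Output = -35 − 1.2 = -36.2 dBFS.

-36.2 dBFS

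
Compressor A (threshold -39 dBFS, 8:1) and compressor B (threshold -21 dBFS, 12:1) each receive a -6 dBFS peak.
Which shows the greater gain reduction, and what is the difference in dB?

A, by 15.125 dB

A: 33 dB over, compressed to 4.125 dB over, so 28.875 dB of GR.
B: 15 dB over, compressed to 1.25 dB over, so 13.75 dB of GR.
Difference: 15.125 dB in favour of A.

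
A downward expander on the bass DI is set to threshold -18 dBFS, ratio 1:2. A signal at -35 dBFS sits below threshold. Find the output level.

-52 dBFS

Undershoot = (-18) − (-35) = 17 dB.
At 1:2, that expands to 34 dB under threshold.
Output = -18 − 34 = -52 dBFS.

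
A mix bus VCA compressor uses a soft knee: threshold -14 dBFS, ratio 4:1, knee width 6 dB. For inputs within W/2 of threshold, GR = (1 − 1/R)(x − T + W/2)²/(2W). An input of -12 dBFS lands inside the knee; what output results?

-13.5625 dBFS

x − T + W/2 = -12 − (-14) + 3 = 5.
GR = (1 − 1/4) × 5² / 12 = 0.75 × 25 / 12 = 1.5625 dB.
Output = -12 − 1.5625 = -13.5625 dBFS.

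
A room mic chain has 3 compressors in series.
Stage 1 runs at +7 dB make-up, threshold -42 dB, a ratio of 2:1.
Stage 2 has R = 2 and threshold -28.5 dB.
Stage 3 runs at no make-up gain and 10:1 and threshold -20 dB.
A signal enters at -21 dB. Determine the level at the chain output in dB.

-26.5 dB

Stage 1: -21 dB is 21 dB over -42 dB; at 2:1 that becomes 10.5 dB over, giving -31.5 dB; +7 dB make-up → -24.5 dB.
Stage 2: 4 dB above -28.5 dB, reduced 2:1 to 2 dB above → -26.5 dB.
Stage 3: -26.5 dB ≤ -20 dB, so stage 3 doesn't engage; output -26.5 dB.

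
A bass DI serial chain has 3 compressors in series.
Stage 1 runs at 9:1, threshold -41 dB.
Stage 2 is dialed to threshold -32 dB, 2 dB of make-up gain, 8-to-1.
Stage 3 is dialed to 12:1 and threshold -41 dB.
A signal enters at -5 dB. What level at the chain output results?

-40.5 dB

Stage 1: 36 dB above -41 dB, reduced 9:1 to 4 dB above → -37 dB.
Stage 2: -37 dB ≤ -32 dB, so stage 2 doesn't engage; make-up brings it to -35 dB.
Stage 3: 6 dB above -41 dB, reduced 12:1 to 0.5 dB above → -40.5 dB.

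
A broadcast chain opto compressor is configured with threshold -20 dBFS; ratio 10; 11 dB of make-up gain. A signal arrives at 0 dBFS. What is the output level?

-7 dBFS

The input is 20 dB above the -20 dBFS threshold.
10:1 compression reduces that to 20/10 = 2 dB over.
So the level is -20 + 2 = -18 dBFS; make-up adds 11 dB, giving -7 dBFS.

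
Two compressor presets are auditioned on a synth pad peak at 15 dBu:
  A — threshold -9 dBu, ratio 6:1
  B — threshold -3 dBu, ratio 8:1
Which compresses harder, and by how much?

A, by 4.25 dB

A: 24 dB over, compressed to 4 dB over, so 20 dB of GR.
B: 18 dB over, compressed to 2.25 dB over, so 15.75 dB of GR.
A applies 4.25 dB more gain reduction.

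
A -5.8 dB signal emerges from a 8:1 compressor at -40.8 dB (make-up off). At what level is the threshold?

Input is 40 dB above T (since output overshoot × R = input overshoot: (-40.8 − T)·8 = -5.8 − T gives T = -45.8 dB).
Check: -45.8 + (-5.8 − (-45.8))/8 = -45.8 + 5 = -40.8 dB. ✓

-45.8 dB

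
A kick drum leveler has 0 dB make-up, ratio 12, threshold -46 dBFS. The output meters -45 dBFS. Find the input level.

The compressed level sits -45 − (-46) = 1 dB over threshold.
Undo the ratio: input overshoot = 1 × 12 = 12 dB, giving input = -34 dBFS.

-34 dBFS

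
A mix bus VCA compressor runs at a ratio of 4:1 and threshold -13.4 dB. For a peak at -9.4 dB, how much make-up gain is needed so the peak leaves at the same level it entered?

3 dB

Overshoot 4 dB → 4/4 = 1 dB after compression, so the compressed level is -13.4 + 1 = -12.4 dB.
Make-up = target − compressed = -9.4 − (-12.4) = 3 dB.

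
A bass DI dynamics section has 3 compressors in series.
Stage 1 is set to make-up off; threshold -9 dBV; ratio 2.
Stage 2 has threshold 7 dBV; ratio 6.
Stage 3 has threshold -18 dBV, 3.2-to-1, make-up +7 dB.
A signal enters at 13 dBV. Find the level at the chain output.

Stage 1: 13 dBV is 22 dB over -9 dBV; at 2:1 that becomes 11 dB over, giving 2 dBV.
Stage 2: below threshold (2 ≤ 7); passes unchanged; output 2 dBV.
Stage 3: overshoot 20 dB → 20/3.2 = 6.25 dB → -11.75 dBV; +7 dB make-up → -4.75 dBV.

-4.75 dBV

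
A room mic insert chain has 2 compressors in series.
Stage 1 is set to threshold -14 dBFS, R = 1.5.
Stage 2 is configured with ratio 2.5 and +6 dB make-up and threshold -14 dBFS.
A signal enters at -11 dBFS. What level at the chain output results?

Stage 1: -11 dBFS is 3 dB over -14 dBFS; at 1.5:1 that becomes 2 dB over, giving -12 dBFS.
Stage 2: -12 dBFS is 2 dB over -14 dBFS; at 2.5:1 that becomes 0.8 dB over, giving -13.2 dBFS; +6 dB make-up → -7.2 dBFS.

-7.2 dBFS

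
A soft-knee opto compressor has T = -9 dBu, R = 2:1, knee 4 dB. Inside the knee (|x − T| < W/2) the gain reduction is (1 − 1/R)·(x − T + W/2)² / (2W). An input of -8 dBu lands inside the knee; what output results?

x − T + W/2 = -8 − (-9) + 2 = 3.
GR = (1 − 1/2) × 3² / 8 = 0.5 × 9 / 8 = 0.5625 dB.
Output = -8 − 0.5625 = -8.5625 dBu.

-8.5625 dBu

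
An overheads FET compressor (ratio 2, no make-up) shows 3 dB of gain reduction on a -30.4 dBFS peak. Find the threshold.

Gain reduction = -30.4 − (-33.4) = 3 dB; output overshoot = GR / (R − 1) = 3 / 1 = 3 dB.
Threshold = output − output overshoot = -33.4 − 3 = -36.4 dBFS.

-36.4 dBFS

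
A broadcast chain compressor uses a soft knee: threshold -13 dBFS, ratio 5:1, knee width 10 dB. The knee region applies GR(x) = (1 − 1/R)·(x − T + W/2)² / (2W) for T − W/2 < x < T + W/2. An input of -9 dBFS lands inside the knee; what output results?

-12.24 dBFS

x − T + W/2 = -9 − (-13) + 5 = 9.
GR = (1 − 1/5) × 9² / 20 = 0.8 × 81 / 20 = 3.24 dB.
Output = -9 − 3.24 = -12.24 dBFS.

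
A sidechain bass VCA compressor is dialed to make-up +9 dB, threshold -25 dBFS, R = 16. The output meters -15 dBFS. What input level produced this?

-9 dBFS

Remove make-up: -15 − 9 = -24 dBFS.
Post-compression overshoot = -24 − (-25) = 1 dB.
Before 16:1 compression the overshoot was 1 × 16 = 16 dB, so input = -25 + 16 = -9 dBFS.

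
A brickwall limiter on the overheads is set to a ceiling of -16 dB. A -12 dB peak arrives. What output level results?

-16 dB

A brickwall limiter is an ∞:1 compressor: any input above the ceiling is clamped to -16 dB.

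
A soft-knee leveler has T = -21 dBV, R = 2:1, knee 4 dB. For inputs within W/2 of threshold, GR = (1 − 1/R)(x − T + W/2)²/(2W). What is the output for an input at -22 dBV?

x − T + W/2 = -22 − (-21) + 2 = 1.
GR = (1 − 1/2) × 1² / 8 = 0.5 × 1 / 8 = 0.0625 dB.
Output = -22 − 0.0625 = -22.0625 dBV.

-22.0625 dBV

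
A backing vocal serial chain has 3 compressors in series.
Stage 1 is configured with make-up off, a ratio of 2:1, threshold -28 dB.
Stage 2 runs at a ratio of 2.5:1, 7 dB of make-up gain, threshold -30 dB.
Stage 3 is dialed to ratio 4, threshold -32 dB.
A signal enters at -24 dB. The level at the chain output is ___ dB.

-29.35 dB

Stage 1: 4 dB above -28 dB, reduced 2:1 to 2 dB above → -26 dB.
Stage 2: 4 dB above -30 dB, reduced 2.5:1 to 1.6 dB above → -28.4 dB; +7 dB make-up → -21.4 dB.
Stage 3: -21.4 dB is 10.6 dB over -32 dB; at 4:1 that becomes 2.65 dB over, giving -29.35 dB.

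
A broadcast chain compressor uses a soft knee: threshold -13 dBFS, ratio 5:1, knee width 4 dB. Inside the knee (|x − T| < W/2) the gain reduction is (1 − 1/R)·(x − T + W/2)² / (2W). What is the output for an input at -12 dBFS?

x − T + W/2 = -12 − (-13) + 2 = 3.
GR = (1 − 1/5) × 3² / 8 = 0.8 × 9 / 8 = 0.9 dB.
Output = -12 − 0.9 = -12.9 dBFS.

-12.9 dBFS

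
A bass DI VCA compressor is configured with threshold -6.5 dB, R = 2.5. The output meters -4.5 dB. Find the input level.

-1.5 dB

Post-compression overshoot = -4.5 − (-6.5) = 2 dB.
Undo the ratio: input overshoot = 2 × 2.5 = 5 dB, giving input = -1.5 dB.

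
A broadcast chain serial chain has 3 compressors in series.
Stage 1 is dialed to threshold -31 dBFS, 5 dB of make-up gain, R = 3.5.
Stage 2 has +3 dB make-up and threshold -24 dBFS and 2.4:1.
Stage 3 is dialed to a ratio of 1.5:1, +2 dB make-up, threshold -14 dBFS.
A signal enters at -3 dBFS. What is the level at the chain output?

-16.5 dBFS

Stage 1: 28 dB above -31 dBFS, reduced 3.5:1 to 8 dB above → -23 dBFS; +5 dB make-up → -18 dBFS.
Stage 2: overshoot 6 dB → 6/2.4 = 2.5 dB → -21.5 dBFS; +3 dB make-up → -18.5 dBFS.
Stage 3: -18.5 dBFS is at or below the -14 dBFS threshold — no compression; make-up brings it to -16.5 dBFS.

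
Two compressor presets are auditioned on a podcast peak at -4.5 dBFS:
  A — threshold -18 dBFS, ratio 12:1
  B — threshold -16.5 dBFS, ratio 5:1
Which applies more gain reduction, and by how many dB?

A: GR = 13.5 − 13.5/12 = 12.375 dB.
B: GR = 12 − 12/5 = 9.6 dB.
Difference: 2.775 dB in favour of A.

A, by 2.775 dB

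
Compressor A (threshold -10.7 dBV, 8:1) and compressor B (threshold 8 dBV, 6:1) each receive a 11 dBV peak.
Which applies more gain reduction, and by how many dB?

A: GR = 21.7 − 21.7/8 = 18.9875 dB.
B: GR = 3 − 3/6 = 2.5 dB.
Difference: 16.4875 dB in favour of A.

A, by 16.4875 dB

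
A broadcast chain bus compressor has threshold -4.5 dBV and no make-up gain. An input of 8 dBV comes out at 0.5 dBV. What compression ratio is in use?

Input overshoot = 8 − (-4.5) = 12.5 dB; output overshoot = 0.5 − (-4.5) = 5 dB.
Ratio = 12.5 / 5 = 2.5.

2.5:1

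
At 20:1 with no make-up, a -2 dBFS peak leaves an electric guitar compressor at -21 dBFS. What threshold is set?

Input is 20 dB above T (since output overshoot × R = input overshoot: (-21 − T)·20 = -2 − T gives T = -22 dBFS).
Check: -22 + (-2 − (-22))/20 = -22 + 1 = -21 dBFS. ✓

-22 dBFS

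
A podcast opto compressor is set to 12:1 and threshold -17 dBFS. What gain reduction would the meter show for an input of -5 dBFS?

-5 dBFS exceeds the threshold by 12 dB.
A 12:1 ratio leaves 1 dB of that excess.
Gain reduction = 12 − 1 = 11 dB.

11 dB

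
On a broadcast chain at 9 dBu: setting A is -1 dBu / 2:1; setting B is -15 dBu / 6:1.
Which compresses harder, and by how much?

A: overshoot 10 dB → output overshoot 5 dB → GR 5 dB.
B: overshoot 24 dB → output overshoot 4 dB → GR 20 dB.
B reduces 15 dB more.

B, by 15 dB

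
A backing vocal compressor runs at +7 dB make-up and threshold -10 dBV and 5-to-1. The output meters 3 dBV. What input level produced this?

Stripping the +7 dB make-up gives -4 dBV at the gain stage.
The compressed level sits -4 − (-10) = 6 dB over threshold.
Before 5:1 compression the overshoot was 6 × 5 = 30 dB, so input = -10 + 30 = 20 dBV.

20 dBV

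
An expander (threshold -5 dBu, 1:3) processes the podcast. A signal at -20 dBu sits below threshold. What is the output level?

-50 dBu

Below threshold, a 1:3 expander applies gain = (3−1)×(T − x) of attenuation.
(3−1) × 15 = 30 dB, so output = -20 − 30 = -50 dBu.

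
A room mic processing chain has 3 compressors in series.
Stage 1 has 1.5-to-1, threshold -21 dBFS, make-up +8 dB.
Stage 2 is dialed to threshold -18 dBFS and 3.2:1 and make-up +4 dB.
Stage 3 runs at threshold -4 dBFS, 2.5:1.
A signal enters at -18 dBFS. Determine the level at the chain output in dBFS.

-11.8125 dBFS

Stage 1: 3 dB above -21 dBFS, reduced 1.5:1 to 2 dB above → -19 dBFS; +8 dB make-up → -11 dBFS.
Stage 2: overshoot 7 dB → 7/3.2 = 2.1875 dB → -15.8125 dBFS; +4 dB make-up → -11.8125 dBFS.
Stage 3: -11.8125 dBFS ≤ -4 dBFS, so stage 3 doesn't engage; output -11.8125 dBFS.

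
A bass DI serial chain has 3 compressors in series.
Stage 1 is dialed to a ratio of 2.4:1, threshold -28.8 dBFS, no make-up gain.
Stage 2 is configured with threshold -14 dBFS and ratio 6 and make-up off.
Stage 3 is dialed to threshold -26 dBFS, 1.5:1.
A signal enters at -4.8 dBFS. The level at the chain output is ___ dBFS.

Stage 1: -4.8 dBFS is 24 dB over -28.8 dBFS; at 2.4:1 that becomes 10 dB over, giving -18.8 dBFS.
Stage 2: below threshold (-18.8 ≤ -14); passes unchanged; output -18.8 dBFS.
Stage 3: overshoot 7.2 dB → 7.2/1.5 = 4.8 dB → -21.2 dBFS.

-21.2 dBFS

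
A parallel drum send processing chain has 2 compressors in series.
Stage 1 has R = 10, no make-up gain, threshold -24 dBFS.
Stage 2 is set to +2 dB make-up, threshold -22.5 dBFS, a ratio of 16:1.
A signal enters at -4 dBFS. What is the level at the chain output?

Stage 1: 20 dB above -24 dBFS, reduced 10:1 to 2 dB above → -22 dBFS.
Stage 2: -22 dBFS is 0.5 dB over -22.5 dBFS; at 16:1 that becomes 0.03125 dB over, giving -22.46875 dBFS; +2 dB make-up → -20.46875 dBFS.

-20.46875 dBFS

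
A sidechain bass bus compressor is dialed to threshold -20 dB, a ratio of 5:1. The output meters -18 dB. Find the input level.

Post-compression overshoot = -18 − (-20) = 2 dB.
Input overshoot = R × output overshoot = 10 dB → input = -20 + 10 = -10 dB.

-10 dB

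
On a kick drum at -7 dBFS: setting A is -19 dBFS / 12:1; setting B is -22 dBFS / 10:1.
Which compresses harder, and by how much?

A: overshoot 12 dB → output overshoot 1 dB → GR 11 dB.
B: overshoot 15 dB → output overshoot 1.5 dB → GR 13.5 dB.
Difference: 2.5 dB in favour of B.

B, by 2.5 dB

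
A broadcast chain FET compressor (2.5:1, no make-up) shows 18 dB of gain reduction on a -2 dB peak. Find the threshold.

Gain reduction = -2 − (-20) = 18 dB; output overshoot = GR / (R − 1) = 18 / 1.5 = 12 dB.
Threshold = output − output overshoot = -20 − 12 = -32 dB.

-32 dB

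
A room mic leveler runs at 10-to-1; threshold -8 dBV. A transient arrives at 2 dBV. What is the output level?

-7 dBV

Overshoot: 2 − (-8) = 10 dB.
The 10 dB excess becomes 1 dB after 10:1 reduction.
That puts the output at -7 dBV.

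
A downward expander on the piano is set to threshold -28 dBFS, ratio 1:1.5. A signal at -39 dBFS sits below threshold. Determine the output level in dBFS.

Undershoot = (-28) − (-39) = 11 dB.
At 1:1.5, that expands to 16.5 dB under threshold.
Output = -28 − 16.5 = -44.5 dBFS.

-44.5 dBFS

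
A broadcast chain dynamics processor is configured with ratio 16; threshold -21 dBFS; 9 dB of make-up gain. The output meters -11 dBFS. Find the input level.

Remove make-up: -11 − 9 = -20 dBFS.
Post-compression overshoot = -20 − (-21) = 1 dB.
Before 16:1 compression the overshoot was 1 × 16 = 16 dB, so input = -21 + 16 = -5 dBFS.

-5 dBFS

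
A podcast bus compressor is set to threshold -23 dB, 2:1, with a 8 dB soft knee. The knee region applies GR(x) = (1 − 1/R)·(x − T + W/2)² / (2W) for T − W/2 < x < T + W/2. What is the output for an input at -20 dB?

x − T + W/2 = -20 − (-23) + 4 = 7.
GR = (1 − 1/2) × 7² / 16 = 0.5 × 49 / 16 = 1.53125 dB.
Output = -20 − 1.53125 = -21.53125 dB.

-21.53125 dB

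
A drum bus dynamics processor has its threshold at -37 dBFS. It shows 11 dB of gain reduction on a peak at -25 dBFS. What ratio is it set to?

Input overshoot = -25 − (-37) = 12 dB.
Output overshoot = 12 − 11 = 1 dB.
Ratio = input overshoot / output overshoot = 12 / 1 = 12.

12:1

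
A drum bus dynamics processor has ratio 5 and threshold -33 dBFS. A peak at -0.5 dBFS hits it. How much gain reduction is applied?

26 dB

Overshoot = -0.5 − (-33) = 32.5 dB.
After 5:1 compression the overshoot becomes 32.5/5 = 6.5 dB.
So the signal is attenuated by 32.5 − 6.5 = 26 dB.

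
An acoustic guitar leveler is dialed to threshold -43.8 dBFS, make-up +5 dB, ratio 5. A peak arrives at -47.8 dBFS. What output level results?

-42.8 dBFS

-47.8 dBFS is 4 dB below the -43.8 dBFS threshold, so no gain reduction is applied.
Make-up gain adds 5 dB: -47.8 + 5 = -42.8 dBFS.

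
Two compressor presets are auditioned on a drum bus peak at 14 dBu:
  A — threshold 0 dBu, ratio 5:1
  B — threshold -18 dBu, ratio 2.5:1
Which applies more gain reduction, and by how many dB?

A: overshoot 14 dB → output overshoot 2.8 dB → GR 11.2 dB.
B: overshoot 32 dB → output overshoot 12.8 dB → GR 19.2 dB.
Difference: 8 dB in favour of B.

B, by 8 dB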